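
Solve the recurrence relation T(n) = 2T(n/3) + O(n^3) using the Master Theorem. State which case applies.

Master Theorem for T(n) = 2T(n/3) + O(n^3):

a = 2, b = 3, c = 3
log_b(a) = log_3(2) = 0.6309

Case 3: c = 3 > log_3(2) = 0.6309
T(n) = O(n^3) = O(n^3)

For T(n) = 2T(n/3) + O(n^3): log_3(2) = 0.6309. This is Case 3 of the Master Theorem (c > log_b(a), work dominated by root), giving O(n^3).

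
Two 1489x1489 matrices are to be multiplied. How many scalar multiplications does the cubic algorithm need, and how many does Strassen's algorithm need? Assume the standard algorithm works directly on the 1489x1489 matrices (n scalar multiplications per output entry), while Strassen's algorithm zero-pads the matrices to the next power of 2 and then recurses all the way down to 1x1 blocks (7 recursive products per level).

Matrix multiplication for 1489x1489 matrices:

Strassen's algorithm requires power-of-2 dimensions. Pad 1489x1489 to 2048x2048 (next power of 2).

Standard algorithm: 1489^3 = 3301293169 multiplications
Strassen's algorithm: 7^(log2(2048)) = 7^11 = 1977326743 multiplications
Savings: 3301293169 - 1977326743 = 1323966426 multiplications

Standard: 3301293169 multiplications (1489^3). Strassen: 1977326743 multiplications (7^11, after padding to 2048x2048). Strassen reduces 8 recursive multiplications to 7 at each level.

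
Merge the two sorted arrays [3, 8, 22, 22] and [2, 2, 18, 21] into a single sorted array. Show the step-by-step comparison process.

Merging process:

Compare 3 vs 2: take 2 from right. Merged: [2]
Compare 3 vs 2: take 2 from right. Merged: [2, 2]
Compare 3 vs 18: take 3 from left. Merged: [2, 2, 3]
Compare 8 vs 18: take 8 from left. Merged: [2, 2, 3, 8]
Compare 22 vs 18: take 18 from right. Merged: [2, 2, 3, 8, 18]
Compare 22 vs 21: take 21 from right. Merged: [2, 2, 3, 8, 18, 21]
Append remaining from left: [22, 22]. Merged: [2, 2, 3, 8, 18, 21, 22, 22]

Final merged array: [2, 2, 3, 8, 18, 21, 22, 22]
Total comparisons: 6

The merged array is [2, 2, 3, 8, 18, 21, 22, 22], requiring 6 comparisons. The merge step runs in O(n) time where n is the total number of elements.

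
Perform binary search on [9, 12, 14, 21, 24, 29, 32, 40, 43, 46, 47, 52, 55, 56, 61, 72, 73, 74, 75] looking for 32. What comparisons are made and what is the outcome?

Binary search for 32 in [9, 12, 14, 21, 24, 29, 32, 40, 43, 46, 47, 52, 55, 56, 61, 72, 73, 74, 75]:

lo=0, hi=18, mid=9, arr[mid]=46 -> 46 > 32, search left half
lo=0, hi=8, mid=4, arr[mid]=24 -> 24 < 32, search right half
lo=5, hi=8, mid=6, arr[mid]=32 -> Found target at index 6!

Binary search finds 32 at index 6 after 3 comparisons. The search repeatedly halves the search space by comparing with the middle element.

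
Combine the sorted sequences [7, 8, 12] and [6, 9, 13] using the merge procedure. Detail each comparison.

Merging process:

Compare 7 vs 6: take 6 from right. Merged: [6]
Compare 7 vs 9: take 7 from left. Merged: [6, 7]
Compare 8 vs 9: take 8 from left. Merged: [6, 7, 8]
Compare 12 vs 9: take 9 from right. Merged: [6, 7, 8, 9]
Compare 12 vs 13: take 12 from left. Merged: [6, 7, 8, 9, 12]
Append remaining from right: [13]. Merged: [6, 7, 8, 9, 12, 13]

Final merged array: [6, 7, 8, 9, 12, 13]
Total comparisons: 5

The merged array is [6, 7, 8, 9, 12, 13], requiring 5 comparisons. The merge step runs in O(n) time where n is the total number of elements.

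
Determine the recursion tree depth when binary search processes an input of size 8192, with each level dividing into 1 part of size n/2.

For divide and conquer with division factor 2:

Problem sizes at each level:
Level 0: 8192
Level 1: 4096
Level 2: 2048
Level 3: 1024
Level 4: 512
Level 5: 256
Level 6: 128
Level 7: 64
Level 8: 32
Level 9: 16
Level 10: 8
Level 11: 4
Level 12: 2
Level 13: 1

The root is level 0 and the size-1 base case is level 13 (the tree spans levels 0 through 13, i.e. 14 levels counting the root), so the depth is the number of divisions: log_2(8192) = 13

The recursion tree depth is log_2(8192) = 13. At each level, the problem size is divided by 2, so it takes 13 divisions to reduce to a base case of size 1. The algorithm makes 1 recursive call at each level.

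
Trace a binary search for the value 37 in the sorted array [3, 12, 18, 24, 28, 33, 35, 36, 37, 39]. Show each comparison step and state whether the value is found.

Binary search for 37 in [3, 12, 18, 24, 28, 33, 35, 36, 37, 39]:

lo=0, hi=9, mid=4, arr[mid]=28 -> 28 < 37, search right half
lo=5, hi=9, mid=7, arr[mid]=36 -> 36 < 37, search right half
lo=8, hi=9, mid=8, arr[mid]=37 -> Found target at index 8!

Binary search finds 37 at index 8 after 3 comparisons. The search repeatedly halves the search space by comparing with the middle element.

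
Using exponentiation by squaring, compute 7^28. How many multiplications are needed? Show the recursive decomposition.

Computing 7^28 by squaring (build up from 7^1; each line after the first costs one multiplication):

7^1 = 7
7^2 = (7^1)^2 = 7^2 = 49
7^3 = 7 * 7^2 = 7 * 49 = 343
7^6 = (7^3)^2 = 343^2 = 117649
7^7 = 7 * 7^6 = 7 * 117649 = 823543
7^14 = (7^7)^2 = 823543^2 = 678223072849
7^28 = (7^14)^2 = 678223072849^2 = 459986536544739960976801

Result: 459986536544739960976801
Multiplications needed: 6 (6 lines after 7^1)

7^28 = 459986536544739960976801. Using exponentiation by squaring, this requires 6 multiplications. The key idea: if the exponent is even, square the half-power; if odd, multiply by the base once.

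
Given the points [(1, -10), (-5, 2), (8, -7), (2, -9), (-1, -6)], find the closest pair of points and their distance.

Computing all pairwise distances among 5 points:

d((1, -10), (-5, 2)) = 13.4164
d((1, -10), (8, -7)) = 7.6158
d((1, -10), (2, -9)) = 1.4142 <-- minimum
d((1, -10), (-1, -6)) = 4.4721
d((-5, 2), (8, -7)) = 15.8114
d((-5, 2), (2, -9)) = 13.0384
d((-5, 2), (-1, -6)) = 8.9443
d((8, -7), (2, -9)) = 6.3246
d((8, -7), (-1, -6)) = 9.0554
d((2, -9), (-1, -6)) = 4.2426

Closest pair: (1, -10) and (2, -9) with distance 1.4142

The closest pair is (1, -10) and (2, -9) with Euclidean distance 1.4142. For 5 points, brute-force pairwise comparison is shown above. For large n, the divide-and-conquer algorithm (sort by x, recurse on halves, check the dividing strip) achieves O(n log n).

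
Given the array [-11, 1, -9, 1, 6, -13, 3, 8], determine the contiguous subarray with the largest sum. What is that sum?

Using Kadane's algorithm on [-11, 1, -9, 1, 6, -13, 3, 8]:

Scanning through the array:
Position 1 (value 1): max_ending_here = 1, max_so_far = 1
Position 2 (value -9): max_ending_here = -8, max_so_far = 1
Position 3 (value 1): max_ending_here = 1, max_so_far = 1
Position 4 (value 6): max_ending_here = 7, max_so_far = 7
Position 5 (value -13): max_ending_here = -6, max_so_far = 7
Position 6 (value 3): max_ending_here = 3, max_so_far = 7
Position 7 (value 8): max_ending_here = 11, max_so_far = 11

Maximum subarray: [3, 8]
Maximum sum: 11

The maximum subarray is [3, 8] with sum 11. This subarray runs from index 6 to index 7.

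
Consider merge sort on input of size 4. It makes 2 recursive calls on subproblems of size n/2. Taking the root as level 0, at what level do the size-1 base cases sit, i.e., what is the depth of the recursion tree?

For divide and conquer with division factor 2:

Problem sizes at each level:
Level 0: 4
Level 1: 2
Level 2: 1

The root is level 0 and the size-1 base case is level 2 (the tree spans levels 0 through 2, i.e. 3 levels counting the root), so the depth is the number of divisions: log_2(4) = 2

The recursion tree depth is log_2(4) = 2. At each level, the problem size is divided by 2, so it takes 2 divisions to reduce to a base case of size 1. The algorithm makes 2 recursive calls at each level.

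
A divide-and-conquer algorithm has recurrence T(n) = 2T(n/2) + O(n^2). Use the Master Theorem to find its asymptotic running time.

Master Theorem for T(n) = 2T(n/2) + O(n^2):

a = 2, b = 2, c = 2
log_b(a) = log_2(2) = 1.0000

Case 3: c = 2 > log_2(2) = 1.0000
T(n) = O(n^2) = O(n^2)

For T(n) = 2T(n/2) + O(n^2): log_2(2) = 1.0000. This is Case 3 of the Master Theorem (c > log_b(a), work dominated by root), giving O(n^2).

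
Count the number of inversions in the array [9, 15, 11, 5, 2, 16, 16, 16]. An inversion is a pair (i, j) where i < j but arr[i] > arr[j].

Finding inversions in [9, 15, 11, 5, 2, 16, 16, 16]:

(0, 3): arr[0]=9 > arr[3]=5
(0, 4): arr[0]=9 > arr[4]=2
(1, 2): arr[1]=15 > arr[2]=11
(1, 3): arr[1]=15 > arr[3]=5
(1, 4): arr[1]=15 > arr[4]=2
(2, 3): arr[2]=11 > arr[3]=5
(2, 4): arr[2]=11 > arr[4]=2
(3, 4): arr[3]=5 > arr[4]=2

Total inversions: 8

The array has 8 inversion(s): (0,3), (0,4), (1,2), (1,3), (1,4), (2,3), (2,4), (3,4). Each pair (i,j) satisfies i < j and arr[i] > arr[j].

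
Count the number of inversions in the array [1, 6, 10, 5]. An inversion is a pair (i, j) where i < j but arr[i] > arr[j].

Finding inversions in [1, 6, 10, 5]:

(1, 3): arr[1]=6 > arr[3]=5
(2, 3): arr[2]=10 > arr[3]=5

Total inversions: 2

The array has 2 inversion(s): (1,3), (2,3). Each pair (i,j) satisfies i < j and arr[i] > arr[j].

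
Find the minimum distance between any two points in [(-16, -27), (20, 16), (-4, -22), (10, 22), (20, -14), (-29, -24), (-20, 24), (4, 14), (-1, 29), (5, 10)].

Computing all pairwise distances among 10 points:

d((-16, -27), (20, 16)) = 56.0803
d((-16, -27), (-4, -22)) = 13.0
d((-16, -27), (10, 22)) = 55.4707
d((-16, -27), (20, -14)) = 38.2753
d((-16, -27), (-29, -24)) = 13.3417
d((-16, -27), (-20, 24)) = 51.1566
d((-16, -27), (4, 14)) = 45.618
d((-16, -27), (-1, 29)) = 57.9741
d((-16, -27), (5, 10)) = 42.5441
d((20, 16), (-4, -22)) = 44.9444
d((20, 16), (10, 22)) = 11.6619
d((20, 16), (20, -14)) = 30.0
d((20, 16), (-29, -24)) = 63.2535
d((20, 16), (-20, 24)) = 40.7922
d((20, 16), (4, 14)) = 16.1245
d((20, 16), (-1, 29)) = 24.6982
d((20, 16), (5, 10)) = 16.1555
d((-4, -22), (10, 22)) = 46.1736
d((-4, -22), (20, -14)) = 25.2982
d((-4, -22), (-29, -24)) = 25.0799
d((-4, -22), (-20, 24)) = 48.7032
d((-4, -22), (4, 14)) = 36.8782
d((-4, -22), (-1, 29)) = 51.0882
d((-4, -22), (5, 10)) = 33.2415
d((10, 22), (20, -14)) = 37.3631
d((10, 22), (-29, -24)) = 60.3075
d((10, 22), (-20, 24)) = 30.0666
d((10, 22), (4, 14)) = 10.0
d((10, 22), (-1, 29)) = 13.0384
d((10, 22), (5, 10)) = 13.0
d((20, -14), (-29, -24)) = 50.01
d((20, -14), (-20, 24)) = 55.1725
d((20, -14), (4, 14)) = 32.249
d((20, -14), (-1, 29)) = 47.8539
d((20, -14), (5, 10)) = 28.3019
d((-29, -24), (-20, 24)) = 48.8365
d((-29, -24), (4, 14)) = 50.3289
d((-29, -24), (-1, 29)) = 59.9416
d((-29, -24), (5, 10)) = 48.0833
d((-20, 24), (4, 14)) = 26.0
d((-20, 24), (-1, 29)) = 19.6469
d((-20, 24), (5, 10)) = 28.6531
d((4, 14), (-1, 29)) = 15.8114
d((4, 14), (5, 10)) = 4.1231 <-- minimum
d((-1, 29), (5, 10)) = 19.9249

Closest pair: (4, 14) and (5, 10) with distance 4.1231

The closest pair is (4, 14) and (5, 10) with Euclidean distance 4.1231. For 10 points, brute-force pairwise comparison is shown above. For large n, the divide-and-conquer algorithm (sort by x, recurse on halves, check the dividing strip) achieves O(n log n).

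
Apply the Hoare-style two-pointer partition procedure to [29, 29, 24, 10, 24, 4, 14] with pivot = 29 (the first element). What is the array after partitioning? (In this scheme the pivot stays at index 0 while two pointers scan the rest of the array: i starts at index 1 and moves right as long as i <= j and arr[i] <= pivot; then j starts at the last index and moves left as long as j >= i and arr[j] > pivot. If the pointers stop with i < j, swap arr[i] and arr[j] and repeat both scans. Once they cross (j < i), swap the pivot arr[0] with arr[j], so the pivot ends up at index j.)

Hoare-style two-pointer partition with pivot = 29:

Initial array: [29, 29, 24, 10, 24, 4, 14]

Pointers start at i = 1, j = 6.
i ends at 7, j ends at 6: the pointers have crossed (j < i), so scanning stops.

Swap pivot arr[0] with arr[6] to place pivot at position 6: [14, 29, 24, 10, 24, 4, 29]
Pivot position: 6

After partitioning with pivot 29, the array becomes [14, 29, 24, 10, 24, 4, 29]. The pivot is placed at index 6. All elements to the left of the pivot are <= 29, and all elements to the right are > 29.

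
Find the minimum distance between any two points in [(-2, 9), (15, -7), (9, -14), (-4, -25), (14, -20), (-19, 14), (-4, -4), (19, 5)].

Computing all pairwise distances among 8 points:

d((-2, 9), (15, -7)) = 23.3452
d((-2, 9), (9, -14)) = 25.4951
d((-2, 9), (-4, -25)) = 34.0588
d((-2, 9), (14, -20)) = 33.121
d((-2, 9), (-19, 14)) = 17.72
d((-2, 9), (-4, -4)) = 13.1529
d((-2, 9), (19, 5)) = 21.3776
d((15, -7), (9, -14)) = 9.2195
d((15, -7), (-4, -25)) = 26.1725
d((15, -7), (14, -20)) = 13.0384
d((15, -7), (-19, 14)) = 39.9625
d((15, -7), (-4, -4)) = 19.2354
d((15, -7), (19, 5)) = 12.6491
d((9, -14), (-4, -25)) = 17.0294
d((9, -14), (14, -20)) = 7.8102 <-- minimum
d((9, -14), (-19, 14)) = 39.598
d((9, -14), (-4, -4)) = 16.4012
d((9, -14), (19, 5)) = 21.4709
d((-4, -25), (14, -20)) = 18.6815
d((-4, -25), (-19, 14)) = 41.7852
d((-4, -25), (-4, -4)) = 21.0
d((-4, -25), (19, 5)) = 37.8021
d((14, -20), (-19, 14)) = 47.3814
d((14, -20), (-4, -4)) = 24.0832
d((14, -20), (19, 5)) = 25.4951
d((-19, 14), (-4, -4)) = 23.4307
d((-19, 14), (19, 5)) = 39.0512
d((-4, -4), (19, 5)) = 24.6982

Closest pair: (9, -14) and (14, -20) with distance 7.8102

The closest pair is (9, -14) and (14, -20) with Euclidean distance 7.8102. For 8 points, brute-force pairwise comparison is shown above. For large n, the divide-and-conquer algorithm (sort by x, recurse on halves, check the dividing strip) achieves O(n log n).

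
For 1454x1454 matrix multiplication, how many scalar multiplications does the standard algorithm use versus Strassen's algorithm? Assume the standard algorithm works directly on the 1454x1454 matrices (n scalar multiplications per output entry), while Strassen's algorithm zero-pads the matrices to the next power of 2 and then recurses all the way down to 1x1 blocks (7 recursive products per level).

Matrix multiplication for 1454x1454 matrices:

Strassen's algorithm requires power-of-2 dimensions. Pad 1454x1454 to 2048x2048 (next power of 2).

Standard algorithm: 1454^3 = 3073924664 multiplications
Strassen's algorithm: 7^(log2(2048)) = 7^11 = 1977326743 multiplications
Savings: 3073924664 - 1977326743 = 1096597921 multiplications

Standard: 3073924664 multiplications (1454^3). Strassen: 1977326743 multiplications (7^11, after padding to 2048x2048). Strassen reduces 8 recursive multiplications to 7 at each level.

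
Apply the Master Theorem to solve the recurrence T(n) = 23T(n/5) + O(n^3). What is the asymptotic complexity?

Master Theorem for T(n) = 23T(n/5) + O(n^3):

a = 23, b = 5, c = 3
log_b(a) = log_5(23) = 1.9482

Case 3: c = 3 > log_5(23) = 1.9482
T(n) = O(n^3) = O(n^3)

For T(n) = 23T(n/5) + O(n^3): log_5(23) = 1.9482. This is Case 3 of the Master Theorem (c > log_b(a), work dominated by root), giving O(n^3).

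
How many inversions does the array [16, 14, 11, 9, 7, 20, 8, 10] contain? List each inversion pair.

Finding inversions in [16, 14, 11, 9, 7, 20, 8, 10]:

(0, 1): arr[0]=16 > arr[1]=14
(0, 2): arr[0]=16 > arr[2]=11
(0, 3): arr[0]=16 > arr[3]=9
(0, 4): arr[0]=16 > arr[4]=7
(0, 6): arr[0]=16 > arr[6]=8
(0, 7): arr[0]=16 > arr[7]=10
(1, 2): arr[1]=14 > arr[2]=11
(1, 3): arr[1]=14 > arr[3]=9
(1, 4): arr[1]=14 > arr[4]=7
(1, 6): arr[1]=14 > arr[6]=8
(1, 7): arr[1]=14 > arr[7]=10
(2, 3): arr[2]=11 > arr[3]=9
(2, 4): arr[2]=11 > arr[4]=7
(2, 6): arr[2]=11 > arr[6]=8
(2, 7): arr[2]=11 > arr[7]=10
(3, 4): arr[3]=9 > arr[4]=7
(3, 6): arr[3]=9 > arr[6]=8
(5, 6): arr[5]=20 > arr[6]=8
(5, 7): arr[5]=20 > arr[7]=10

Total inversions: 19

The array has 19 inversion(s): (0,1), (0,2), (0,3), (0,4), (0,6), (0,7), (1,2), (1,3), (1,4), (1,6), (1,7), (2,3), (2,4), (2,6), (2,7), (3,4), (3,6), (5,6), (5,7). Each pair (i,j) satisfies i < j and arr[i] > arr[j].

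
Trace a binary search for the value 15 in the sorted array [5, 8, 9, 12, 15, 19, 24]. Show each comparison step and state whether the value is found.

Binary search for 15 in [5, 8, 9, 12, 15, 19, 24]:

lo=0, hi=6, mid=3, arr[mid]=12 -> 12 < 15, search right half
lo=4, hi=6, mid=5, arr[mid]=19 -> 19 > 15, search left half
lo=4, hi=4, mid=4, arr[mid]=15 -> Found target at index 4!

Binary search finds 15 at index 4 after 3 comparisons. The search repeatedly halves the search space by comparing with the middle element.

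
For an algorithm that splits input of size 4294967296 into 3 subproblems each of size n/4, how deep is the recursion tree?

For divide and conquer with division factor 4:

Problem sizes at each level:
Level 0: 4294967296
Level 1: 1073741824
Level 2: 268435456
Level 3: 67108864
Level 4: 16777216
Level 5: 4194304
Level 6: 1048576
Level 7: 262144
Level 8: 65536
Level 9: 16384
Level 10: 4096
Level 11: 1024
Level 12: 256
Level 13: 64
Level 14: 16
Level 15: 4
Level 16: 1

The root is level 0 and the size-1 base case is level 16 (the tree spans levels 0 through 16, i.e. 17 levels counting the root), so the depth is the number of divisions: log_4(4294967296) = 16

The recursion tree depth is log_4(4294967296) = 16. At each level, the problem size is divided by 4, so it takes 16 divisions to reduce to a base case of size 1. The algorithm makes 3 recursive calls at each level.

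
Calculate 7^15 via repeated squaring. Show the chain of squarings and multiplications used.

Computing 7^15 by squaring (build up from 7^1; each line after the first costs one multiplication):

7^1 = 7
7^2 = (7^1)^2 = 7^2 = 49
7^3 = 7 * 7^2 = 7 * 49 = 343
7^6 = (7^3)^2 = 343^2 = 117649
7^7 = 7 * 7^6 = 7 * 117649 = 823543
7^14 = (7^7)^2 = 823543^2 = 678223072849
7^15 = 7 * 7^14 = 7 * 678223072849 = 4747561509943

Result: 4747561509943
Multiplications needed: 6 (6 lines after 7^1)

7^15 = 4747561509943. Using exponentiation by squaring, this requires 6 multiplications. The key idea: if the exponent is even, square the half-power; if odd, multiply by the base once.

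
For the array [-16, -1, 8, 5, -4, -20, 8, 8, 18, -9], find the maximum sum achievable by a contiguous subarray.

Using Kadane's algorithm on [-16, -1, 8, 5, -4, -20, 8, 8, 18, -9]:

Scanning through the array:
Position 1 (value -1): max_ending_here = -1, max_so_far = -1
Position 2 (value 8): max_ending_here = 8, max_so_far = 8
Position 3 (value 5): max_ending_here = 13, max_so_far = 13
Position 4 (value -4): max_ending_here = 9, max_so_far = 13
Position 5 (value -20): max_ending_here = -11, max_so_far = 13
Position 6 (value 8): max_ending_here = 8, max_so_far = 13
Position 7 (value 8): max_ending_here = 16, max_so_far = 16
Position 8 (value 18): max_ending_here = 34, max_so_far = 34
Position 9 (value -9): max_ending_here = 25, max_so_far = 34

Maximum subarray: [8, 8, 18]
Maximum sum: 34

The maximum subarray is [8, 8, 18] with sum 34. This subarray runs from index 6 to index 8.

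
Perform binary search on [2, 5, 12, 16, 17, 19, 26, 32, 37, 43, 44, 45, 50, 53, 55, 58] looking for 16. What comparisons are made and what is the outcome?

Binary search for 16 in [2, 5, 12, 16, 17, 19, 26, 32, 37, 43, 44, 45, 50, 53, 55, 58]:

lo=0, hi=15, mid=7, arr[mid]=32 -> 32 > 16, search left half
lo=0, hi=6, mid=3, arr[mid]=16 -> Found target at index 3!

Binary search finds 16 at index 3 after 2 comparisons. The search repeatedly halves the search space by comparing with the middle element.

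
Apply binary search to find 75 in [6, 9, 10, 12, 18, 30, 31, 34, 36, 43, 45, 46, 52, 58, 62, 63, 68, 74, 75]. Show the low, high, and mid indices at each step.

Binary search for 75 in [6, 9, 10, 12, 18, 30, 31, 34, 36, 43, 45, 46, 52, 58, 62, 63, 68, 74, 75]:

lo=0, hi=18, mid=9, arr[mid]=43 -> 43 < 75, search right half
lo=10, hi=18, mid=14, arr[mid]=62 -> 62 < 75, search right half
lo=15, hi=18, mid=16, arr[mid]=68 -> 68 < 75, search right half
lo=17, hi=18, mid=17, arr[mid]=74 -> 74 < 75, search right half
lo=18, hi=18, mid=18, arr[mid]=75 -> Found target at index 18!

Binary search finds 75 at index 18 after 5 comparisons. The search repeatedly halves the search space by comparing with the middle element.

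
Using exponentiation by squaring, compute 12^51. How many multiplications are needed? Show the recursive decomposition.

Computing 12^51 by squaring (build up from 12^1; each line after the first costs one multiplication):

12^1 = 12
12^2 = (12^1)^2 = 12^2 = 144
12^3 = 12 * 12^2 = 12 * 144 = 1728
12^6 = (12^3)^2 = 1728^2 = 2985984
12^12 = (12^6)^2 = 2985984^2 = 8916100448256
12^24 = (12^12)^2 = 8916100448256^2 = 79496847203390844133441536
12^25 = 12 * 12^24 = 12 * 79496847203390844133441536 = 953962166440690129601298432
12^50 = (12^25)^2 = 953962166440690129601298432^2 = 910043815000214977332758527534256632492715260325658624
12^51 = 12 * 12^50 = 12 * 910043815000214977332758527534256632492715260325658624 = 10920525780002579727993102330411079589912583123907903488

Result: 10920525780002579727993102330411079589912583123907903488
Multiplications needed: 8 (8 lines after 12^1)

12^51 = 10920525780002579727993102330411079589912583123907903488. Using exponentiation by squaring, this requires 8 multiplications. The key idea: if the exponent is even, square the half-power; if odd, multiply by the base once.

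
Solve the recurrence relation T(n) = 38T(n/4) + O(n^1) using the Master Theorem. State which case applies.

Master Theorem for T(n) = 38T(n/4) + O(n^1):

a = 38, b = 4, c = 1
log_b(a) = log_4(38) = 2.6240

Case 1: c = 1 < log_4(38) = 2.6240
T(n) = O(n^(log_4 38))

For T(n) = 38T(n/4) + O(n^1): log_4(38) = 2.6240. This is Case 1 of the Master Theorem (c < log_b(a), work dominated by leaves), giving O(n^(log_4 38)).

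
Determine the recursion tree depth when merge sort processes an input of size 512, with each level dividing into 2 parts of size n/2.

For divide and conquer with division factor 2:

Problem sizes at each level:
Level 0: 512
Level 1: 256
Level 2: 128
Level 3: 64
Level 4: 32
Level 5: 16
Level 6: 8
Level 7: 4
Level 8: 2
Level 9: 1

The root is level 0 and the size-1 base case is level 9 (the tree spans levels 0 through 9, i.e. 10 levels counting the root), so the depth is the number of divisions: log_2(512) = 9

The recursion tree depth is log_2(512) = 9. At each level, the problem size is divided by 2, so it takes 9 divisions to reduce to a base case of size 1. The algorithm makes 2 recursive calls at each level.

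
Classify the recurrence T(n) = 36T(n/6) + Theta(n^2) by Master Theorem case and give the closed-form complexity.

Master Theorem for T(n) = 36T(n/6) + O(n^2):

a = 36, b = 6, c = 2
log_b(a) = log_6(36) = 2.0000

Case 2: c = 2 = log_6(36) = 2.0000
T(n) = O(n^2 log n) = O(n^2 log n)

For T(n) = 36T(n/6) + O(n^2): log_6(36) = 2.0000. This is Case 2 of the Master Theorem (c = log_b(a), equal work at all levels), giving O(n^2 log n).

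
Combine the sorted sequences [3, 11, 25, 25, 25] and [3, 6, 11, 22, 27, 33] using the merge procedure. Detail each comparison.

Merging process:

Compare 3 vs 3: take 3 from left. Merged: [3]
Compare 11 vs 3: take 3 from right. Merged: [3, 3]
Compare 11 vs 6: take 6 from right. Merged: [3, 3, 6]
Compare 11 vs 11: take 11 from left. Merged: [3, 3, 6, 11]
Compare 25 vs 11: take 11 from right. Merged: [3, 3, 6, 11, 11]
Compare 25 vs 22: take 22 from right. Merged: [3, 3, 6, 11, 11, 22]
Compare 25 vs 27: take 25 from left. Merged: [3, 3, 6, 11, 11, 22, 25]
Compare 25 vs 27: take 25 from left. Merged: [3, 3, 6, 11, 11, 22, 25, 25]
Compare 25 vs 27: take 25 from left. Merged: [3, 3, 6, 11, 11, 22, 25, 25, 25]
Append remaining from right: [27, 33]. Merged: [3, 3, 6, 11, 11, 22, 25, 25, 25, 27, 33]

Final merged array: [3, 3, 6, 11, 11, 22, 25, 25, 25, 27, 33]
Total comparisons: 9

The merged array is [3, 3, 6, 11, 11, 22, 25, 25, 25, 27, 33], requiring 9 comparisons. The merge step runs in O(n) time where n is the total number of elements.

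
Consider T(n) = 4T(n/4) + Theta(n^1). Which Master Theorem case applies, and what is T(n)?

Master Theorem for T(n) = 4T(n/4) + O(n^1):

a = 4, b = 4, c = 1
log_b(a) = log_4(4) = 1.0000

Case 2: c = 1 = log_4(4) = 1.0000
T(n) = O(n^1 log n) = O(n log n)

For T(n) = 4T(n/4) + O(n^1): log_4(4) = 1.0000. This is Case 2 of the Master Theorem (c = log_b(a), equal work at all levels), giving O(n log n).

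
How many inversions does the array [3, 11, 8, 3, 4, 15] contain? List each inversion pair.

Finding inversions in [3, 11, 8, 3, 4, 15]:

(1, 2): arr[1]=11 > arr[2]=8
(1, 3): arr[1]=11 > arr[3]=3
(1, 4): arr[1]=11 > arr[4]=4
(2, 3): arr[2]=8 > arr[3]=3
(2, 4): arr[2]=8 > arr[4]=4

Total inversions: 5

The array has 5 inversion(s): (1,2), (1,3), (1,4), (2,3), (2,4). Each pair (i,j) satisfies i < j and arr[i] > arr[j].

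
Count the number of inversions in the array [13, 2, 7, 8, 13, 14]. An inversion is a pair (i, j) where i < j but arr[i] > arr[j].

Finding inversions in [13, 2, 7, 8, 13, 14]:

(0, 1): arr[0]=13 > arr[1]=2
(0, 2): arr[0]=13 > arr[2]=7
(0, 3): arr[0]=13 > arr[3]=8

Total inversions: 3

The array has 3 inversion(s): (0,1), (0,2), (0,3). Each pair (i,j) satisfies i < j and arr[i] > arr[j].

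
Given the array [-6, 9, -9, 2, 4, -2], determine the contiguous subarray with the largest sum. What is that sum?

Using Kadane's algorithm on [-6, 9, -9, 2, 4, -2]:

Scanning through the array:
Position 1 (value 9): max_ending_here = 9, max_so_far = 9
Position 2 (value -9): max_ending_here = 0, max_so_far = 9
Position 3 (value 2): max_ending_here = 2, max_so_far = 9
Position 4 (value 4): max_ending_here = 6, max_so_far = 9
Position 5 (value -2): max_ending_here = 4, max_so_far = 9

Maximum subarray: [9]
Maximum sum: 9

The maximum subarray is [9] with sum 9. This subarray runs from index 1 to index 1.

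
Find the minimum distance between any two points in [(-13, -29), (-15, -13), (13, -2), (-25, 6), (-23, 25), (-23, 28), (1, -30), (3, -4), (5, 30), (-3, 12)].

Computing all pairwise distances among 10 points:

d((-13, -29), (-15, -13)) = 16.1245
d((-13, -29), (13, -2)) = 37.4833
d((-13, -29), (-25, 6)) = 37.0
d((-13, -29), (-23, 25)) = 54.9181
d((-13, -29), (-23, 28)) = 57.8705
d((-13, -29), (1, -30)) = 14.0357
d((-13, -29), (3, -4)) = 29.6816
d((-13, -29), (5, 30)) = 61.6847
d((-13, -29), (-3, 12)) = 42.2019
d((-15, -13), (13, -2)) = 30.0832
d((-15, -13), (-25, 6)) = 21.4709
d((-15, -13), (-23, 25)) = 38.833
d((-15, -13), (-23, 28)) = 41.7732
d((-15, -13), (1, -30)) = 23.3452
d((-15, -13), (3, -4)) = 20.1246
d((-15, -13), (5, 30)) = 47.4236
d((-15, -13), (-3, 12)) = 27.7308
d((13, -2), (-25, 6)) = 38.833
d((13, -2), (-23, 25)) = 45.0
d((13, -2), (-23, 28)) = 46.8615
d((13, -2), (1, -30)) = 30.4631
d((13, -2), (3, -4)) = 10.198
d((13, -2), (5, 30)) = 32.9848
d((13, -2), (-3, 12)) = 21.2603
d((-25, 6), (-23, 25)) = 19.105
d((-25, 6), (-23, 28)) = 22.0907
d((-25, 6), (1, -30)) = 44.4072
d((-25, 6), (3, -4)) = 29.7321
d((-25, 6), (5, 30)) = 38.4187
d((-25, 6), (-3, 12)) = 22.8035
d((-23, 25), (-23, 28)) = 3.0 <-- minimum
d((-23, 25), (1, -30)) = 60.0083
d((-23, 25), (3, -4)) = 38.9487
d((-23, 25), (5, 30)) = 28.4429
d((-23, 25), (-3, 12)) = 23.8537
d((-23, 28), (1, -30)) = 62.7694
d((-23, 28), (3, -4)) = 41.2311
d((-23, 28), (5, 30)) = 28.0713
d((-23, 28), (-3, 12)) = 25.6125
d((1, -30), (3, -4)) = 26.0768
d((1, -30), (5, 30)) = 60.1332
d((1, -30), (-3, 12)) = 42.19
d((3, -4), (5, 30)) = 34.0588
d((3, -4), (-3, 12)) = 17.088
d((5, 30), (-3, 12)) = 19.6977

Closest pair: (-23, 25) and (-23, 28) with distance 3.0

The closest pair is (-23, 25) and (-23, 28) with Euclidean distance 3.0. For 10 points, brute-force pairwise comparison is shown above. For large n, the divide-and-conquer algorithm (sort by x, recurse on halves, check the dividing strip) achieves O(n log n).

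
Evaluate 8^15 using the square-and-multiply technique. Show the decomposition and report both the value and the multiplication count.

Computing 8^15 by squaring (build up from 8^1; each line after the first costs one multiplication):

8^1 = 8
8^2 = (8^1)^2 = 8^2 = 64
8^3 = 8 * 8^2 = 8 * 64 = 512
8^6 = (8^3)^2 = 512^2 = 262144
8^7 = 8 * 8^6 = 8 * 262144 = 2097152
8^14 = (8^7)^2 = 2097152^2 = 4398046511104
8^15 = 8 * 8^14 = 8 * 4398046511104 = 35184372088832

Result: 35184372088832
Multiplications needed: 6 (6 lines after 8^1)

8^15 = 35184372088832. Using exponentiation by squaring, this requires 6 multiplications. The key idea: if the exponent is even, square the half-power; if odd, multiply by the base once.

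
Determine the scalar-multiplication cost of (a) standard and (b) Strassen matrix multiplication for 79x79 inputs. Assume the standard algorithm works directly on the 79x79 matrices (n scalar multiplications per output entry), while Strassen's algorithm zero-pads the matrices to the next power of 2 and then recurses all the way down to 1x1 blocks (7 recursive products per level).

Matrix multiplication for 79x79 matrices:

Strassen's algorithm requires power-of-2 dimensions. Pad 79x79 to 128x128 (next power of 2).

Standard algorithm: 79^3 = 493039 multiplications
Strassen's algorithm: 7^(log2(128)) = 7^7 = 823543 multiplications
Difference: 493039 - 823543 = -330504 (Strassen uses MORE here due to padding overhead — for small or just-over-power-of-2 n, padding can outweigh the per-level savings)

Standard: 493039 multiplications (79^3). Strassen: 823543 multiplications (7^7, after padding to 128x128). Strassen reduces 8 recursive multiplications to 7 at each level.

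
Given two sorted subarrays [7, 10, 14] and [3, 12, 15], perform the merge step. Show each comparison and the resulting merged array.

Merging process:

Compare 7 vs 3: take 3 from right. Merged: [3]
Compare 7 vs 12: take 7 from left. Merged: [3, 7]
Compare 10 vs 12: take 10 from left. Merged: [3, 7, 10]
Compare 14 vs 12: take 12 from right. Merged: [3, 7, 10, 12]
Compare 14 vs 15: take 14 from left. Merged: [3, 7, 10, 12, 14]
Append remaining from right: [15]. Merged: [3, 7, 10, 12, 14, 15]

Final merged array: [3, 7, 10, 12, 14, 15]
Total comparisons: 5

The merged array is [3, 7, 10, 12, 14, 15], requiring 5 comparisons. The merge step runs in O(n) time where n is the total number of elements.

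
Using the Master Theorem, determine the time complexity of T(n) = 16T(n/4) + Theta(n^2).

Master Theorem for T(n) = 16T(n/4) + O(n^2):

a = 16, b = 4, c = 2
log_b(a) = log_4(16) = 2.0000

Case 2: c = 2 = log_4(16) = 2.0000
T(n) = O(n^2 log n) = O(n^2 log n)

For T(n) = 16T(n/4) + O(n^2): log_4(16) = 2.0000. This is Case 2 of the Master Theorem (c = log_b(a), equal work at all levels), giving O(n^2 log n).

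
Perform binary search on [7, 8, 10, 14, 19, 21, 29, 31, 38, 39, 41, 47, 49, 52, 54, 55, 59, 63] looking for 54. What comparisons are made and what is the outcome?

Binary search for 54 in [7, 8, 10, 14, 19, 21, 29, 31, 38, 39, 41, 47, 49, 52, 54, 55, 59, 63]:

lo=0, hi=17, mid=8, arr[mid]=38 -> 38 < 54, search right half
lo=9, hi=17, mid=13, arr[mid]=52 -> 52 < 54, search right half
lo=14, hi=17, mid=15, arr[mid]=55 -> 55 > 54, search left half
lo=14, hi=14, mid=14, arr[mid]=54 -> Found target at index 14!

Binary search finds 54 at index 14 after 4 comparisons. The search repeatedly halves the search space by comparing with the middle element.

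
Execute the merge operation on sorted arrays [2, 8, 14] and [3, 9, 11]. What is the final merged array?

Merging process:

Compare 2 vs 3: take 2 from left. Merged: [2]
Compare 8 vs 3: take 3 from right. Merged: [2, 3]
Compare 8 vs 9: take 8 from left. Merged: [2, 3, 8]
Compare 14 vs 9: take 9 from right. Merged: [2, 3, 8, 9]
Compare 14 vs 11: take 11 from right. Merged: [2, 3, 8, 9, 11]
Append remaining from left: [14]. Merged: [2, 3, 8, 9, 11, 14]

Final merged array: [2, 3, 8, 9, 11, 14]
Total comparisons: 5

The merged array is [2, 3, 8, 9, 11, 14], requiring 5 comparisons. The merge step runs in O(n) time where n is the total number of elements.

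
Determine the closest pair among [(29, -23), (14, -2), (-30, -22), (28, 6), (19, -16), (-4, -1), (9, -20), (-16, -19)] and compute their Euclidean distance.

Computing all pairwise distances among 8 points:

d((29, -23), (14, -2)) = 25.807
d((29, -23), (-30, -22)) = 59.0085
d((29, -23), (28, 6)) = 29.0172
d((29, -23), (19, -16)) = 12.2066
d((29, -23), (-4, -1)) = 39.6611
d((29, -23), (9, -20)) = 20.2237
d((29, -23), (-16, -19)) = 45.1774
d((14, -2), (-30, -22)) = 48.3322
d((14, -2), (28, 6)) = 16.1245
d((14, -2), (19, -16)) = 14.8661
d((14, -2), (-4, -1)) = 18.0278
d((14, -2), (9, -20)) = 18.6815
d((14, -2), (-16, -19)) = 34.4819
d((-30, -22), (28, 6)) = 64.405
d((-30, -22), (19, -16)) = 49.366
d((-30, -22), (-4, -1)) = 33.4215
d((-30, -22), (9, -20)) = 39.0512
d((-30, -22), (-16, -19)) = 14.3178
d((28, 6), (19, -16)) = 23.7697
d((28, 6), (-4, -1)) = 32.7567
d((28, 6), (9, -20)) = 32.2025
d((28, 6), (-16, -19)) = 50.6063
d((19, -16), (-4, -1)) = 27.4591
d((19, -16), (9, -20)) = 10.7703 <-- minimum
d((19, -16), (-16, -19)) = 35.1283
d((-4, -1), (9, -20)) = 23.0217
d((-4, -1), (-16, -19)) = 21.6333
d((9, -20), (-16, -19)) = 25.02

Closest pair: (19, -16) and (9, -20) with distance 10.7703

The closest pair is (19, -16) and (9, -20) with Euclidean distance 10.7703. For 8 points, brute-force pairwise comparison is shown above. For large n, the divide-and-conquer algorithm (sort by x, recurse on halves, check the dividing strip) achieves O(n log n).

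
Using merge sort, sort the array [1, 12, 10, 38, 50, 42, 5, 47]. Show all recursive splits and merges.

Merge sort trace:

Split: [1, 12, 10, 38, 50, 42, 5, 47] -> [1, 12, 10, 38] and [50, 42, 5, 47]
  Split: [1, 12, 10, 38] -> [1, 12] and [10, 38]
    Split: [1, 12] -> [1] and [12]
    Merge: [1] + [12] -> [1, 12]
    Split: [10, 38] -> [10] and [38]
    Merge: [10] + [38] -> [10, 38]
  Merge: [1, 12] + [10, 38] -> [1, 10, 12, 38]
  Split: [50, 42, 5, 47] -> [50, 42] and [5, 47]
    Split: [50, 42] -> [50] and [42]
    Merge: [50] + [42] -> [42, 50]
    Split: [5, 47] -> [5] and [47]
    Merge: [5] + [47] -> [5, 47]
  Merge: [42, 50] + [5, 47] -> [5, 42, 47, 50]
Merge: [1, 10, 12, 38] + [5, 42, 47, 50] -> [1, 5, 10, 12, 38, 42, 47, 50]

Final sorted array: [1, 5, 10, 12, 38, 42, 47, 50]

The merge sort proceeds by recursively splitting the array and merging sorted halves.
After all merges, the sorted array is [1, 5, 10, 12, 38, 42, 47, 50].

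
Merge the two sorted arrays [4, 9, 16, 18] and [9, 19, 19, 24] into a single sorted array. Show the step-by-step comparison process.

Merging process:

Compare 4 vs 9: take 4 from left. Merged: [4]
Compare 9 vs 9: take 9 from left. Merged: [4, 9]
Compare 16 vs 9: take 9 from right. Merged: [4, 9, 9]
Compare 16 vs 19: take 16 from left. Merged: [4, 9, 9, 16]
Compare 18 vs 19: take 18 from left. Merged: [4, 9, 9, 16, 18]
Append remaining from right: [19, 19, 24]. Merged: [4, 9, 9, 16, 18, 19, 19, 24]

Final merged array: [4, 9, 9, 16, 18, 19, 19, 24]
Total comparisons: 5

The merged array is [4, 9, 9, 16, 18, 19, 19, 24], requiring 5 comparisons. The merge step runs in O(n) time where n is the total number of elements.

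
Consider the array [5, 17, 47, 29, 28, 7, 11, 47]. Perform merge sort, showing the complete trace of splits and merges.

Merge sort trace:

Split: [5, 17, 47, 29, 28, 7, 11, 47] -> [5, 17, 47, 29] and [28, 7, 11, 47]
  Split: [5, 17, 47, 29] -> [5, 17] and [47, 29]
    Split: [5, 17] -> [5] and [17]
    Merge: [5] + [17] -> [5, 17]
    Split: [47, 29] -> [47] and [29]
    Merge: [47] + [29] -> [29, 47]
  Merge: [5, 17] + [29, 47] -> [5, 17, 29, 47]
  Split: [28, 7, 11, 47] -> [28, 7] and [11, 47]
    Split: [28, 7] -> [28] and [7]
    Merge: [28] + [7] -> [7, 28]
    Split: [11, 47] -> [11] and [47]
    Merge: [11] + [47] -> [11, 47]
  Merge: [7, 28] + [11, 47] -> [7, 11, 28, 47]
Merge: [5, 17, 29, 47] + [7, 11, 28, 47] -> [5, 7, 11, 17, 28, 29, 47, 47]

Final sorted array: [5, 7, 11, 17, 28, 29, 47, 47]

The merge sort proceeds by recursively splitting the array and merging sorted halves.
After all merges, the sorted array is [5, 7, 11, 17, 28, 29, 47, 47].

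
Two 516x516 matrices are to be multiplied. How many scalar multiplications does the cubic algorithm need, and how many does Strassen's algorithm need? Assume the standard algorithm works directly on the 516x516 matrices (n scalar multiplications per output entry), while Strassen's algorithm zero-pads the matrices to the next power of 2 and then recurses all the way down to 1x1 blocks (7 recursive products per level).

Matrix multiplication for 516x516 matrices:

Strassen's algorithm requires power-of-2 dimensions. Pad 516x516 to 1024x1024 (next power of 2).

Standard algorithm: 516^3 = 137388096 multiplications
Strassen's algorithm: 7^(log2(1024)) = 7^10 = 282475249 multiplications
Difference: 137388096 - 282475249 = -145087153 (Strassen uses MORE here due to padding overhead — for small or just-over-power-of-2 n, padding can outweigh the per-level savings)

Standard: 137388096 multiplications (516^3). Strassen: 282475249 multiplications (7^10, after padding to 1024x1024). Strassen reduces 8 recursive multiplications to 7 at each level.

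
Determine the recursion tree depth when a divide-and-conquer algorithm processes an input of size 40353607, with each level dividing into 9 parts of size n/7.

For divide and conquer with division factor 7:

Problem sizes at each level:
Level 0: 40353607
Level 1: 5764801
Level 2: 823543
Level 3: 117649
Level 4: 16807
Level 5: 2401
Level 6: 343
Level 7: 49
Level 8: 7
Level 9: 1

The root is level 0 and the size-1 base case is level 9 (the tree spans levels 0 through 9, i.e. 10 levels counting the root), so the depth is the number of divisions: log_7(40353607) = 9

The recursion tree depth is log_7(40353607) = 9. At each level, the problem size is divided by 7, so it takes 9 divisions to reduce to a base case of size 1. The algorithm makes 9 recursive calls at each level.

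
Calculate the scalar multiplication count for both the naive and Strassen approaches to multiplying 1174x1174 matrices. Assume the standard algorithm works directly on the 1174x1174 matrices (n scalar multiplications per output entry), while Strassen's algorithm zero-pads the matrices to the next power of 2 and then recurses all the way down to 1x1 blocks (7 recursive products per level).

Matrix multiplication for 1174x1174 matrices:

Strassen's algorithm requires power-of-2 dimensions. Pad 1174x1174 to 2048x2048 (next power of 2).

Standard algorithm: 1174^3 = 1618096024 multiplications
Strassen's algorithm: 7^(log2(2048)) = 7^11 = 1977326743 multiplications
Difference: 1618096024 - 1977326743 = -359230719 (Strassen uses MORE here due to padding overhead — for small or just-over-power-of-2 n, padding can outweigh the per-level savings)

Standard: 1618096024 multiplications (1174^3). Strassen: 1977326743 multiplications (7^11, after padding to 2048x2048). Strassen reduces 8 recursive multiplications to 7 at each level.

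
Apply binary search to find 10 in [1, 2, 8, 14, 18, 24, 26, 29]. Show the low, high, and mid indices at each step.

Binary search for 10 in [1, 2, 8, 14, 18, 24, 26, 29]:

lo=0, hi=7, mid=3, arr[mid]=14 -> 14 > 10, search left half
lo=0, hi=2, mid=1, arr[mid]=2 -> 2 < 10, search right half
lo=2, hi=2, mid=2, arr[mid]=8 -> 8 < 10, search right half
lo=3 > hi=2, target 10 not found

Binary search determines that 10 is not in the array after 3 comparisons. The search space was exhausted without finding the target.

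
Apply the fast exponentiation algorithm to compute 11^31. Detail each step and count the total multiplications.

Computing 11^31 by squaring (build up from 11^1; each line after the first costs one multiplication):

11^1 = 11
11^2 = (11^1)^2 = 11^2 = 121
11^3 = 11 * 11^2 = 11 * 121 = 1331
11^6 = (11^3)^2 = 1331^2 = 1771561
11^7 = 11 * 11^6 = 11 * 1771561 = 19487171
11^14 = (11^7)^2 = 19487171^2 = 379749833583241
11^15 = 11 * 11^14 = 11 * 379749833583241 = 4177248169415651
11^30 = (11^15)^2 = 4177248169415651^2 = 17449402268886407318558803753801
11^31 = 11 * 11^30 = 11 * 17449402268886407318558803753801 = 191943424957750480504146841291811

Result: 191943424957750480504146841291811
Multiplications needed: 8 (8 lines after 11^1)

11^31 = 191943424957750480504146841291811. Using exponentiation by squaring, this requires 8 multiplications. The key idea: if the exponent is even, square the half-power; if odd, multiply by the base once.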